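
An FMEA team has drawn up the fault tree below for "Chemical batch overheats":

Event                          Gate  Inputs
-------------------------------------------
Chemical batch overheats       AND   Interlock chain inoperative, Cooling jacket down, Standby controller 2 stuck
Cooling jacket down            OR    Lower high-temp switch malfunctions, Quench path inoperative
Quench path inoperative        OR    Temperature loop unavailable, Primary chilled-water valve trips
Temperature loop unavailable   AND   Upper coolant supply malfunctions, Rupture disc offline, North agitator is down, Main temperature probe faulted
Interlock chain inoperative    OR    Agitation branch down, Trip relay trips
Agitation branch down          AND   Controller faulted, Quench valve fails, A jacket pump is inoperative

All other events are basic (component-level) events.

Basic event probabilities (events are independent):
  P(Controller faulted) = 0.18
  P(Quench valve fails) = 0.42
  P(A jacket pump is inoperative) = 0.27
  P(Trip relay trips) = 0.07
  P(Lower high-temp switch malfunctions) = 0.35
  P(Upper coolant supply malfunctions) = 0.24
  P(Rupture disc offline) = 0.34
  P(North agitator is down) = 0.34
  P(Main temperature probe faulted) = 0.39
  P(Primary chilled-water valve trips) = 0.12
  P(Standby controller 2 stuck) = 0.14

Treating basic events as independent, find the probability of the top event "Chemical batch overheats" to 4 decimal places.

P(Agitation branch down) [AND] = 0.18 × 0.42 × 0.27 = 0.020412
P(Interlock chain inoperative) [OR] = 1 − (1−0.020412) × (1−0.07) = 0.088983
P(Temperature loop unavailable) [AND] = 0.24 × 0.34 × 0.34 × 0.39 = 0.010820
P(Quench path inoperative) [OR] = 1 − (1−0.010820) × (1−0.12) = 0.129522
P(Cooling jacket down) [OR] = 1 − (1−0.35) × (1−0.129522) = 0.434189
P(Chemical batch overheats) [AND] = 0.088983 × 0.434189 × 0.14 = 0.005409
Rounded to 4 decimal places: P(Chemical batch overheats) ≈ 0.0054.

0.0054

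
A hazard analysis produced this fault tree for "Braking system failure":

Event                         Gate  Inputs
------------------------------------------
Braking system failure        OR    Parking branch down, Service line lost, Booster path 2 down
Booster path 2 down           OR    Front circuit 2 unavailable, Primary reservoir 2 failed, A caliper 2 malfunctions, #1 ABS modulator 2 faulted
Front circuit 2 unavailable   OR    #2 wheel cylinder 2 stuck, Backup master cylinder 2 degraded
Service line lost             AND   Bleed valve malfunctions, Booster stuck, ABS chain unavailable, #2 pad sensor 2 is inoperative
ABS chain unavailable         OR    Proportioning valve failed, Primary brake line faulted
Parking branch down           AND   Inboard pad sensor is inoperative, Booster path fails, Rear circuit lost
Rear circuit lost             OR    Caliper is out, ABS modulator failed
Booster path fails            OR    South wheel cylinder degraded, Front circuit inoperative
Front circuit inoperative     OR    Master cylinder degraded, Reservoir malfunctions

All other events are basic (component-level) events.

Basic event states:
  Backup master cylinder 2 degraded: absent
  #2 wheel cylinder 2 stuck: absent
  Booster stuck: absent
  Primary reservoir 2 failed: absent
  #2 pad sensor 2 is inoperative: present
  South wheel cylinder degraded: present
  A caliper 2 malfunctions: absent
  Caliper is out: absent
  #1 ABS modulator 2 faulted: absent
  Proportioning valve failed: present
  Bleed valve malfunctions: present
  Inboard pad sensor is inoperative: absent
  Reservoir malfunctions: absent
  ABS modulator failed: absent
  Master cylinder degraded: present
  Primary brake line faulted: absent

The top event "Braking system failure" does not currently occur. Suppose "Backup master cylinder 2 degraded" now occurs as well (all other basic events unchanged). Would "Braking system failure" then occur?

Yes

Counterfactual: set "Backup master cylinder 2 degraded" to occurred.
Front circuit inoperative [OR]: Master cylinder degraded=occurs, Reservoir malfunctions=not → at least one input occurs → occurs.
Booster path fails [OR]: South wheel cylinder degraded=occurs, Front circuit inoperative=occurs → at least one input occurs → occurs.
Rear circuit lost [OR]: Caliper is out=not, ABS modulator failed=not → no input occurs → does not occur.
Parking branch down [AND]: Inboard pad sensor is inoperative=not, Booster path fails=occurs, Rear circuit lost=not → not all inputs occur → does not occur.
ABS chain unavailable [OR]: Proportioning valve failed=occurs, Primary brake line faulted=not → at least one input occurs → occurs.
Service line lost [AND]: Bleed valve malfunctions=occurs, Booster stuck=not, ABS chain unavailable=occurs, #2 pad sensor 2 is inoperative=occurs → not all inputs occur → does not occur.
Front circuit 2 unavailable [OR]: #2 wheel cylinder 2 stuck=not, Backup master cylinder 2 degraded=occurs → at least one input occurs → occurs.
Booster path 2 down [OR]: Front circuit 2 unavailable=occurs, Primary reservoir 2 failed=not, A caliper 2 malfunctions=not, #1 ABS modulator 2 faulted=not → at least one input occurs → occurs.
Braking system failure [OR]: Parking branch down=not, Service line lost=not, Booster path 2 down=occurs → at least one input occurs → occurs.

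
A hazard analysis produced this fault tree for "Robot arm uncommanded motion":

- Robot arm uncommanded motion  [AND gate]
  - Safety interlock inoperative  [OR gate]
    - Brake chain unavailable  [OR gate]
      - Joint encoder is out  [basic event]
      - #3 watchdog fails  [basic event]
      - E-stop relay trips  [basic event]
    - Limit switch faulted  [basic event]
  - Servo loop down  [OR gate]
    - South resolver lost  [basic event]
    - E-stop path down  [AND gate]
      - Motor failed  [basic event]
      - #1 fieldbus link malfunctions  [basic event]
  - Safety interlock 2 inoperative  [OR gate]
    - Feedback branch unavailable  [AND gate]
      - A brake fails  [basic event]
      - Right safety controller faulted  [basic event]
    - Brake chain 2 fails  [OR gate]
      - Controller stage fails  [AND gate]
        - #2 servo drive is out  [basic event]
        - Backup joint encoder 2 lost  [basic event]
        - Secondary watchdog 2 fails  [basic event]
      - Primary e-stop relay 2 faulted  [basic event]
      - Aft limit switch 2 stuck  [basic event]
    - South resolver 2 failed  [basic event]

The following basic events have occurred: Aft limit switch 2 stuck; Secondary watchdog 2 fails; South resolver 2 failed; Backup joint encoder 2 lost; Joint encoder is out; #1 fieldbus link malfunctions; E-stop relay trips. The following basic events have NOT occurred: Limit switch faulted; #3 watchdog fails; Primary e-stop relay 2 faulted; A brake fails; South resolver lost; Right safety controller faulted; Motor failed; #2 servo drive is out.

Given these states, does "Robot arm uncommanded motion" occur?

No

Brake chain unavailable [OR]: Joint encoder is out=occurs, #3 watchdog fails=not, E-stop relay trips=occurs → at least one input occurs → occurs.
Safety interlock inoperative [OR]: Brake chain unavailable=occurs, Limit switch faulted=not → at least one input occurs → occurs.
E-stop path down [AND]: Motor failed=not, #1 fieldbus link malfunctions=occurs → not all inputs occur → does not occur.
Servo loop down [OR]: South resolver lost=not, E-stop path down=not → no input occurs → does not occur.
Feedback branch unavailable [AND]: A brake fails=not, Right safety controller faulted=not → not all inputs occur → does not occur.
Controller stage fails [AND]: #2 servo drive is out=not, Backup joint encoder 2 lost=occurs, Secondary watchdog 2 fails=occurs → not all inputs occur → does not occur.
Brake chain 2 fails [OR]: Controller stage fails=not, Primary e-stop relay 2 faulted=not, Aft limit switch 2 stuck=occurs → at least one input occurs → occurs.
Safety interlock 2 inoperative [OR]: Feedback branch unavailable=not, Brake chain 2 fails=occurs, South resolver 2 failed=occurs → at least one input occurs → occurs.
Robot arm uncommanded motion [AND]: Safety interlock inoperative=occurs, Servo loop down=not, Safety interlock 2 inoperative=occurs → not all inputs occur → does not occur.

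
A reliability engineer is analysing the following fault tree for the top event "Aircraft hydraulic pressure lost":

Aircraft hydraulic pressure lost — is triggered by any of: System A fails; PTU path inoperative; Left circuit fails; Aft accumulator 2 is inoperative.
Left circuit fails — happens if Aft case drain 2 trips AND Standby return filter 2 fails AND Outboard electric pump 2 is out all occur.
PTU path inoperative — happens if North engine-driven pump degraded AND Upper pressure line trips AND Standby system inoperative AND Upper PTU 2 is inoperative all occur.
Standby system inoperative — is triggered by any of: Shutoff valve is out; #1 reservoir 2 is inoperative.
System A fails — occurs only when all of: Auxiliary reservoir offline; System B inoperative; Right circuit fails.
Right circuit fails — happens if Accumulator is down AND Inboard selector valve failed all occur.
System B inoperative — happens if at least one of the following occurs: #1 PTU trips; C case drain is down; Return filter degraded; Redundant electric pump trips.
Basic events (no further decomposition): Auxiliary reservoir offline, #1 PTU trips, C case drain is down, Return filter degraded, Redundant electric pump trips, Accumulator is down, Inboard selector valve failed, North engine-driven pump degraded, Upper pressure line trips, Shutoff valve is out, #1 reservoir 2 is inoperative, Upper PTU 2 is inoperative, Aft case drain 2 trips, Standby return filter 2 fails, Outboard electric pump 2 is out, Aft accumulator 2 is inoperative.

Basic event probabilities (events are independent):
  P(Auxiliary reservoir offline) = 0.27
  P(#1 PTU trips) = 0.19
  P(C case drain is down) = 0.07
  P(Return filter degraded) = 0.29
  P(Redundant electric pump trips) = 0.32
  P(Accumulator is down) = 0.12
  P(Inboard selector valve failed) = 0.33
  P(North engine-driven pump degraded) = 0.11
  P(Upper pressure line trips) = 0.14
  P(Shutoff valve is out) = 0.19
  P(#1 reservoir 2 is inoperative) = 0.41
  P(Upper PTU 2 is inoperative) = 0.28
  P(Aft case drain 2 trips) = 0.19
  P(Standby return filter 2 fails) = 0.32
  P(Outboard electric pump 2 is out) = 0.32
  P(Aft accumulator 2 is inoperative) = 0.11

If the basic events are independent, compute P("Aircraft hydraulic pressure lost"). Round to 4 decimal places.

0.1352

P(System B inoperative) [OR] = 1 − (1−0.19) × (1−0.07) × (1−0.29) × (1−0.32) = 0.636307
P(Right circuit fails) [AND] = 0.12 × 0.33 = 0.039600
P(System A fails) [AND] = 0.27 × 0.636307 × 0.039600 = 0.006803
P(Standby system inoperative) [OR] = 1 − (1−0.19) × (1−0.41) = 0.522100
P(PTU path inoperative) [AND] = 0.11 × 0.14 × 0.522100 × 0.28 = 0.002251
P(Left circuit fails) [AND] = 0.19 × 0.32 × 0.32 = 0.019456
P(Aircraft hydraulic pressure lost) [OR] = 1 − (1−0.006803) × (1−0.002251) × (1−0.019456) × (1−0.11) = 0.135204
Rounded to 4 decimal places: P(Aircraft hydraulic pressure lost) ≈ 0.1352.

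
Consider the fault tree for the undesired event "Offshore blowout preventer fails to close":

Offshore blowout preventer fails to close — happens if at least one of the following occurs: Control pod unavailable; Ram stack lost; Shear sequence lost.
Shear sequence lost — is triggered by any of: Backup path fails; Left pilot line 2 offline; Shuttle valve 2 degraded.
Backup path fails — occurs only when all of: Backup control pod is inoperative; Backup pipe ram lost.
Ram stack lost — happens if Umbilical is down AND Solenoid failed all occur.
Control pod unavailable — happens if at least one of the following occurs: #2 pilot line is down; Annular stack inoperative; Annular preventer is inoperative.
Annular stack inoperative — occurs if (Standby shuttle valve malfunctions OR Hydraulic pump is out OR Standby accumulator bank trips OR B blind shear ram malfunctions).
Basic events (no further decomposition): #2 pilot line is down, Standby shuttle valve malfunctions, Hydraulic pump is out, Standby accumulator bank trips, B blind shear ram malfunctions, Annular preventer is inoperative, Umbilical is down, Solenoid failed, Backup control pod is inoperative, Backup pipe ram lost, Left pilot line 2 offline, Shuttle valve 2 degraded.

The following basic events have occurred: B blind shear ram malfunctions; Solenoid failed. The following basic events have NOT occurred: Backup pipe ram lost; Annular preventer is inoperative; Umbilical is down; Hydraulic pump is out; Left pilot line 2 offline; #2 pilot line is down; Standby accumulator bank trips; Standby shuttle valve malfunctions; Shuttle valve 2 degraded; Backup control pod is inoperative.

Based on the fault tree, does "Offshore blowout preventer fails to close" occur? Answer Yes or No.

Yes

Annular stack inoperative [OR]: Standby shuttle valve malfunctions=not, Hydraulic pump is out=not, Standby accumulator bank trips=not, B blind shear ram malfunctions=occurs → at least one input occurs → occurs.
Control pod unavailable [OR]: #2 pilot line is down=not, Annular stack inoperative=occurs, Annular preventer is inoperative=not → at least one input occurs → occurs.
Ram stack lost [AND]: Umbilical is down=not, Solenoid failed=occurs → not all inputs occur → does not occur.
Backup path fails [AND]: Backup control pod is inoperative=not, Backup pipe ram lost=not → not all inputs occur → does not occur.
Shear sequence lost [OR]: Backup path fails=not, Left pilot line 2 offline=not, Shuttle valve 2 degraded=not → no input occurs → does not occur.
Offshore blowout preventer fails to close [OR]: Control pod unavailable=occurs, Ram stack lost=not, Shear sequence lost=not → at least one input occurs → occurs.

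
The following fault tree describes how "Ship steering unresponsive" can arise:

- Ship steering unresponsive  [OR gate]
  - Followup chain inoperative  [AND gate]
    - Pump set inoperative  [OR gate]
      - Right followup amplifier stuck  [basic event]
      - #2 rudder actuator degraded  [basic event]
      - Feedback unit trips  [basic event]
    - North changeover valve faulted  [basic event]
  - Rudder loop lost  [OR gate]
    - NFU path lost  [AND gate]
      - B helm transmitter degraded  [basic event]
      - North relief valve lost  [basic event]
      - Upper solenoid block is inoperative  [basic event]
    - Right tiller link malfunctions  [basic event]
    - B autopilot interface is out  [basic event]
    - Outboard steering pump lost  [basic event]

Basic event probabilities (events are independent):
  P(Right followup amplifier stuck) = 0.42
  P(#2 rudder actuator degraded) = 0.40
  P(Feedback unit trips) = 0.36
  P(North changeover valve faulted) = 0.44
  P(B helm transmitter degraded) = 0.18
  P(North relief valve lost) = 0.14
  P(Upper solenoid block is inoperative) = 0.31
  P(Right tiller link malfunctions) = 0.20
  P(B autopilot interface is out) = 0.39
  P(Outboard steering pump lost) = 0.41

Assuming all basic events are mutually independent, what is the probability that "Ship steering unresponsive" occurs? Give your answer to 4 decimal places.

0.8120

P(Pump set inoperative) [OR] = 1 − (1−0.42) × (1−0.40) × (1−0.36) = 0.777280
P(Followup chain inoperative) [AND] = 0.777280 × 0.44 = 0.342003
P(NFU path lost) [AND] = 0.18 × 0.14 × 0.31 = 0.007812
P(Rudder loop lost) [OR] = 1 − (1−0.007812) × (1−0.20) × (1−0.39) × (1−0.41) = 0.714329
P(Ship steering unresponsive) [OR] = 1 − (1−0.342003) × (1−0.714329) = 0.812029
Rounded to 4 decimal places: P(Ship steering unresponsive) ≈ 0.8120.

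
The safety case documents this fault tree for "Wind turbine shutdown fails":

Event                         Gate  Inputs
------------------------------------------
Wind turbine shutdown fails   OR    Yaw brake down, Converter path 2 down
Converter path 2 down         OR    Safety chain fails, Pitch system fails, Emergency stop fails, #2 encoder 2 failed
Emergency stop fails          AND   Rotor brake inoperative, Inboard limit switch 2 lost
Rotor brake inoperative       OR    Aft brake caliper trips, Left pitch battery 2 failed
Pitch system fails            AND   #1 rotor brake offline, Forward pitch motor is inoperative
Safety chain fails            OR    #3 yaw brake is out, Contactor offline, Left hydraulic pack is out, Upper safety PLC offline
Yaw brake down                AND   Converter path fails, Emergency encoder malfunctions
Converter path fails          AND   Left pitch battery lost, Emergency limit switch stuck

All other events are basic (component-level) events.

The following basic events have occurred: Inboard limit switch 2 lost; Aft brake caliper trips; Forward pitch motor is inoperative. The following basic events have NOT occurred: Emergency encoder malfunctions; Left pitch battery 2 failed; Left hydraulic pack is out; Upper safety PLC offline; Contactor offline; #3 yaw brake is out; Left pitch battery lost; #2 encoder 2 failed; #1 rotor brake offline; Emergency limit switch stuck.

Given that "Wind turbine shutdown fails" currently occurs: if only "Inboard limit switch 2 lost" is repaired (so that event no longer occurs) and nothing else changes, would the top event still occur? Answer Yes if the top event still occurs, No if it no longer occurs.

Counterfactual: set "Inboard limit switch 2 lost" to not occurred.
Converter path fails [AND]: Left pitch battery lost=not, Emergency limit switch stuck=not → not all inputs occur → does not occur.
Yaw brake down [AND]: Converter path fails=not, Emergency encoder malfunctions=not → not all inputs occur → does not occur.
Safety chain fails [OR]: #3 yaw brake is out=not, Contactor offline=not, Left hydraulic pack is out=not, Upper safety PLC offline=not → no input occurs → does not occur.
Pitch system fails [AND]: #1 rotor brake offline=not, Forward pitch motor is inoperative=occurs → not all inputs occur → does not occur.
Rotor brake inoperative [OR]: Aft brake caliper trips=occurs, Left pitch battery 2 failed=not → at least one input occurs → occurs.
Emergency stop fails [AND]: Rotor brake inoperative=occurs, Inboard limit switch 2 lost=not → not all inputs occur → does not occur.
Converter path 2 down [OR]: Safety chain fails=not, Pitch system fails=not, Emergency stop fails=not, #2 encoder 2 failed=not → no input occurs → does not occur.
Wind turbine shutdown fails [OR]: Yaw brake down=not, Converter path 2 down=not → no input occurs → does not occur.

No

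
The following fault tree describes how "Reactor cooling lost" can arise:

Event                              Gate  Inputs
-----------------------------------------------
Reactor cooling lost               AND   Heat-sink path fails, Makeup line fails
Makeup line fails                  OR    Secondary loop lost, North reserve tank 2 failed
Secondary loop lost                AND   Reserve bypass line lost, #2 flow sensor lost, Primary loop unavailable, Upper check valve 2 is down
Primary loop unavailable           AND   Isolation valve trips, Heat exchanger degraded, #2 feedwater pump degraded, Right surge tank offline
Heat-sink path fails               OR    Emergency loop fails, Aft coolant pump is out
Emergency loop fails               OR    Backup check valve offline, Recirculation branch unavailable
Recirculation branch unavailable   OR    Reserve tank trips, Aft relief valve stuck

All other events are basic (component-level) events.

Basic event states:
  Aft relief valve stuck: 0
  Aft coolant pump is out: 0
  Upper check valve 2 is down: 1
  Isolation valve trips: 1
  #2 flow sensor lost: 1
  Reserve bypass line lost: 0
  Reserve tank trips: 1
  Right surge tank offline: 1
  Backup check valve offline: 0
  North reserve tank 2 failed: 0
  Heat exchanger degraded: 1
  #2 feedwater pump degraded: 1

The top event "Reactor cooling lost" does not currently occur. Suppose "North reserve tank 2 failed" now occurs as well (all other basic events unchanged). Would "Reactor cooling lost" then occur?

Counterfactual: set "North reserve tank 2 failed" to occurred.
Recirculation branch unavailable [OR]: Reserve tank trips=occurs, Aft relief valve stuck=not → at least one input occurs → occurs.
Emergency loop fails [OR]: Backup check valve offline=not, Recirculation branch unavailable=occurs → at least one input occurs → occurs.
Heat-sink path fails [OR]: Emergency loop fails=occurs, Aft coolant pump is out=not → at least one input occurs → occurs.
Primary loop unavailable [AND]: Isolation valve trips=occurs, Heat exchanger degraded=occurs, #2 feedwater pump degraded=occurs, Right surge tank offline=occurs → all inputs occur → occurs.
Secondary loop lost [AND]: Reserve bypass line lost=not, #2 flow sensor lost=occurs, Primary loop unavailable=occurs, Upper check valve 2 is down=occurs → not all inputs occur → does not occur.
Makeup line fails [OR]: Secondary loop lost=not, North reserve tank 2 failed=occurs → at least one input occurs → occurs.
Reactor cooling lost [AND]: Heat-sink path fails=occurs, Makeup line fails=occurs → all inputs occur → occurs.

Yes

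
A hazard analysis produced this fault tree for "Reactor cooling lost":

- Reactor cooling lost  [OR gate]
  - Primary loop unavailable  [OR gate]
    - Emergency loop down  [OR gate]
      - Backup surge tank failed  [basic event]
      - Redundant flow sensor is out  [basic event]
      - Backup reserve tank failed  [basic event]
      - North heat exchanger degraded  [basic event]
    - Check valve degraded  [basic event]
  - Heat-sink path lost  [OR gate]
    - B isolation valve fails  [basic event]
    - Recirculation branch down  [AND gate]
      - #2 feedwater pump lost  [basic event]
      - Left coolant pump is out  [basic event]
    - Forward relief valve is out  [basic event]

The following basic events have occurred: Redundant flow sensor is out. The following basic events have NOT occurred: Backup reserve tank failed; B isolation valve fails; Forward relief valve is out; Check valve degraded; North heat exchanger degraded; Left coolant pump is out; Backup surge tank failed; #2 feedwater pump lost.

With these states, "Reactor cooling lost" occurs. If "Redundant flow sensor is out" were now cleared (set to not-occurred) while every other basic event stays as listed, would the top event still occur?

No

Counterfactual: set "Redundant flow sensor is out" to not occurred.
Emergency loop down [OR]: Backup surge tank failed=not, Redundant flow sensor is out=not, Backup reserve tank failed=not, North heat exchanger degraded=not → no input occurs → does not occur.
Primary loop unavailable [OR]: Emergency loop down=not, Check valve degraded=not → no input occurs → does not occur.
Recirculation branch down [AND]: #2 feedwater pump lost=not, Left coolant pump is out=not → not all inputs occur → does not occur.
Heat-sink path lost [OR]: B isolation valve fails=not, Recirculation branch down=not, Forward relief valve is out=not → no input occurs → does not occur.
Reactor cooling lost [OR]: Primary loop unavailable=not, Heat-sink path lost=not → no input occurs → does not occur.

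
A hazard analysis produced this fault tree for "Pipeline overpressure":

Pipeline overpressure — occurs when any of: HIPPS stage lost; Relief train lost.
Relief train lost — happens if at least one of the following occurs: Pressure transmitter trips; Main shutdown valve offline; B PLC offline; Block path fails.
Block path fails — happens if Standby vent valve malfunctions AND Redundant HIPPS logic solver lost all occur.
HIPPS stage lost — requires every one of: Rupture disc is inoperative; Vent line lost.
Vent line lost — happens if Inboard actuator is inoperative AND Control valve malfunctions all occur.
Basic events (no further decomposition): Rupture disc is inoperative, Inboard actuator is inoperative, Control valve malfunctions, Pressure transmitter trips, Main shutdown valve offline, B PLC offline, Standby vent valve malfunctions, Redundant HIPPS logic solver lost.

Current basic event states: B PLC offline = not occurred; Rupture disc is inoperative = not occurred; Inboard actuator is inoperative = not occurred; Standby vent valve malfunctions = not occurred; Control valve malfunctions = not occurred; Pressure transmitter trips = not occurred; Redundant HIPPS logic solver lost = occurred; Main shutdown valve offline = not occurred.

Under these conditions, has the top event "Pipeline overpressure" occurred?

No

Vent line lost [AND]: Inboard actuator is inoperative=not, Control valve malfunctions=not → not all inputs occur → does not occur.
HIPPS stage lost [AND]: Rupture disc is inoperative=not, Vent line lost=not → not all inputs occur → does not occur.
Block path fails [AND]: Standby vent valve malfunctions=not, Redundant HIPPS logic solver lost=occurs → not all inputs occur → does not occur.
Relief train lost [OR]: Pressure transmitter trips=not, Main shutdown valve offline=not, B PLC offline=not, Block path fails=not → no input occurs → does not occur.
Pipeline overpressure [OR]: HIPPS stage lost=not, Relief train lost=not → no input occurs → does not occur.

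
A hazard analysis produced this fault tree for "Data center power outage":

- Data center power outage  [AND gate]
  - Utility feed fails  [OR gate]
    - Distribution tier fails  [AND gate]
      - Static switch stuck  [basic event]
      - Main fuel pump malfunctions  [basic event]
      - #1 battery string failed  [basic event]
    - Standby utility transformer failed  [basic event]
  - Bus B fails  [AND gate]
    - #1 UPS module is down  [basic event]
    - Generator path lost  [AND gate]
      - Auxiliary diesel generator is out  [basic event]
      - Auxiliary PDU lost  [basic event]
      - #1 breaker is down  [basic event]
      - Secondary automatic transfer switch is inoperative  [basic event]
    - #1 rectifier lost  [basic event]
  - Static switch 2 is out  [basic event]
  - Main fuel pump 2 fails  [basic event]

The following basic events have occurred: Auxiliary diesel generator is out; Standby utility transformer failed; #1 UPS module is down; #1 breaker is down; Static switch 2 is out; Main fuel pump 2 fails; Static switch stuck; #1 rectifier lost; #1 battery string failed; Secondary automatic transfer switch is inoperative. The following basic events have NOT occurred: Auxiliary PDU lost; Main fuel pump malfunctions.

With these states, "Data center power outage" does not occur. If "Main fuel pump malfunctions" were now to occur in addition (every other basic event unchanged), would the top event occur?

No

Counterfactual: set "Main fuel pump malfunctions" to occurred.
Distribution tier fails [AND]: Static switch stuck=occurs, Main fuel pump malfunctions=occurs, #1 battery string failed=occurs → all inputs occur → occurs.
Utility feed fails [OR]: Distribution tier fails=occurs, Standby utility transformer failed=occurs → at least one input occurs → occurs.
Generator path lost [AND]: Auxiliary diesel generator is out=occurs, Auxiliary PDU lost=not, #1 breaker is down=occurs, Secondary automatic transfer switch is inoperative=occurs → not all inputs occur → does not occur.
Bus B fails [AND]: #1 UPS module is down=occurs, Generator path lost=not, #1 rectifier lost=occurs → not all inputs occur → does not occur.
Data center power outage [AND]: Utility feed fails=occurs, Bus B fails=not, Static switch 2 is out=occurs, Main fuel pump 2 fails=occurs → not all inputs occur → does not occur.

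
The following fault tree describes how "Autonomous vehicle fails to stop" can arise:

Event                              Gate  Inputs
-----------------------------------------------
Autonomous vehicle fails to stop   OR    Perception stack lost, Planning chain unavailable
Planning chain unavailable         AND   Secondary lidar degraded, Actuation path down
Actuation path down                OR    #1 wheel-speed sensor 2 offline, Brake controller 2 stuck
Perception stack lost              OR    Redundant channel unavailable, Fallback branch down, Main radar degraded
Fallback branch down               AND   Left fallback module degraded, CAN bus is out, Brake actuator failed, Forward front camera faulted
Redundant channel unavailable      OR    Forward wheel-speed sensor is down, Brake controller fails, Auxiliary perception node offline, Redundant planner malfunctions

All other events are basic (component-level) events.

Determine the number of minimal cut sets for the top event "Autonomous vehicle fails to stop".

8

Redundant channel unavailable [OR]: union of children's cut sets → 4 cut set(s).
Fallback branch down [AND]: one cut set from each child combined → 1 × 1 × 1 × 1 = 1 cut set(s).
Perception stack lost [OR]: union of children's cut sets → 6 cut set(s).
Actuation path down [OR]: union of children's cut sets → 2 cut set(s).
Planning chain unavailable [AND]: one cut set from each child combined → 1 × 2 = 2 cut set(s).
Autonomous vehicle fails to stop [OR]: union of children's cut sets → 8 cut set(s).
Minimal cut sets: {Forward wheel-speed sensor is down}; {Brake controller fails}; {Auxiliary perception node offline}; {Redundant planner malfunctions}; {Brake actuator failed, CAN bus is out, Forward front camera faulted, Left fallback module degraded}; {Main radar degraded}; {#1 wheel-speed sensor 2 offline, Secondary lidar degraded}; {Brake controller 2 stuck, Secondary lidar degraded}.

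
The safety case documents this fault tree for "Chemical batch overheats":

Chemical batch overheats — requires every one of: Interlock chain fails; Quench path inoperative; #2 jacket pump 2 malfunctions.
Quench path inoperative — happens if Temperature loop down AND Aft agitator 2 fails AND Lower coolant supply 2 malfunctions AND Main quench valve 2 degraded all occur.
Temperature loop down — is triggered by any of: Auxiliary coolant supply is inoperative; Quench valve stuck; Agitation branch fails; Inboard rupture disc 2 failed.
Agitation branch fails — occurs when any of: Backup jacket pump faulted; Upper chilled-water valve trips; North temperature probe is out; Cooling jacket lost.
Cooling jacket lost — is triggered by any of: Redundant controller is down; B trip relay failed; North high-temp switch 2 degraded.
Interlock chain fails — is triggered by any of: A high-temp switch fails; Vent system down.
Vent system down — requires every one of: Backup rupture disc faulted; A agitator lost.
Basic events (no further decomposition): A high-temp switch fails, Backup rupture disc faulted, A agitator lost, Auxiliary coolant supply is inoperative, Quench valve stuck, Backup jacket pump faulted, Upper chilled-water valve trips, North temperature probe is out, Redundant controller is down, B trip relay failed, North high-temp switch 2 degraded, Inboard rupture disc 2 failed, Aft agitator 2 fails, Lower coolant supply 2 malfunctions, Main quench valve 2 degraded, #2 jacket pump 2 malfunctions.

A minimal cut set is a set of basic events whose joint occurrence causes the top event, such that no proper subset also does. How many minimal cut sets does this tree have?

18

Vent system down [AND]: one cut set from each child combined → 1 × 1 = 1 cut set(s).
Interlock chain fails [OR]: union of children's cut sets → 2 cut set(s).
Cooling jacket lost [OR]: union of children's cut sets → 3 cut set(s).
Agitation branch fails [OR]: union of children's cut sets → 6 cut set(s).
Temperature loop down [OR]: union of children's cut sets → 9 cut set(s).
Quench path inoperative [AND]: one cut set from each child combined → 9 × 1 × 1 × 1 = 9 cut set(s).
Chemical batch overheats [AND]: one cut set from each child combined → 2 × 9 × 1 = 18 cut set(s).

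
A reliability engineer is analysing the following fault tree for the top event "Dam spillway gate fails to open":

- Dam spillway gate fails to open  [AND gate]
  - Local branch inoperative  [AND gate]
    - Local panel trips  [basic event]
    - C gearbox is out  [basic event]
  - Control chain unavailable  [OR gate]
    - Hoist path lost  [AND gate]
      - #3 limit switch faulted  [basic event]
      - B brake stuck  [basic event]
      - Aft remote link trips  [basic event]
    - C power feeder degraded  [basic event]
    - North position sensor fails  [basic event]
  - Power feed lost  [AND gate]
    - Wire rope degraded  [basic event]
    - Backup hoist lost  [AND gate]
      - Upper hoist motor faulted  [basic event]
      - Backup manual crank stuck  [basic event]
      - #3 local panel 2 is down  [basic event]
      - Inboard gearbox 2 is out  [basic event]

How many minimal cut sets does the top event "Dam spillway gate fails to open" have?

Local branch inoperative [AND]: one cut set from each child combined → 1 × 1 = 1 cut set(s).
Hoist path lost [AND]: one cut set from each child combined → 1 × 1 × 1 = 1 cut set(s).
Control chain unavailable [OR]: union of children's cut sets → 3 cut set(s).
Backup hoist lost [AND]: one cut set from each child combined → 1 × 1 × 1 × 1 = 1 cut set(s).
Power feed lost [AND]: one cut set from each child combined → 1 × 1 = 1 cut set(s).
Dam spillway gate fails to open [AND]: one cut set from each child combined → 1 × 3 × 1 = 3 cut set(s).
Minimal cut sets: {#3 limit switch faulted, #3 local panel 2 is down, Aft remote link trips, B brake stuck, Backup manual crank stuck, C gearbox is out, Inboard gearbox 2 is out, Local panel trips, Upper hoist motor faulted, Wire rope degraded}; {#3 local panel 2 is down, Backup manual crank stuck, C gearbox is out, C power feeder degraded, Inboard gearbox 2 is out, Local panel trips, Upper hoist motor faulted, Wire rope degraded}; {#3 local panel 2 is down, Backup manual crank stuck, C gearbox is out, Inboard gearbox 2 is out, Local panel trips, North position sensor fails, Upper hoist motor faulted, Wire rope degraded}.

3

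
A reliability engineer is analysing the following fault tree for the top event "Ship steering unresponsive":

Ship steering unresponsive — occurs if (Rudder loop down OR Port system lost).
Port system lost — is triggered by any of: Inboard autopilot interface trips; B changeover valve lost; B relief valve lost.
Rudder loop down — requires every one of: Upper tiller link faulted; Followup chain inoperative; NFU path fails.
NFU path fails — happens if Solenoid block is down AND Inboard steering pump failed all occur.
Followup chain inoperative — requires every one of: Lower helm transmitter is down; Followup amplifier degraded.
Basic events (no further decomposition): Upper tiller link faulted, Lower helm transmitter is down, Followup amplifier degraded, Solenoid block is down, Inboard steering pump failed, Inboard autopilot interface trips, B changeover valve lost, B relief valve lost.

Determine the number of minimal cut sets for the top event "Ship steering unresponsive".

4

Followup chain inoperative [AND]: one cut set from each child combined → 1 × 1 = 1 cut set(s).
NFU path fails [AND]: one cut set from each child combined → 1 × 1 = 1 cut set(s).
Rudder loop down [AND]: one cut set from each child combined → 1 × 1 × 1 = 1 cut set(s).
Port system lost [OR]: union of children's cut sets → 3 cut set(s).
Ship steering unresponsive [OR]: union of children's cut sets → 4 cut set(s).
Minimal cut sets: {Followup amplifier degraded, Inboard steering pump failed, Lower helm transmitter is down, Solenoid block is down, Upper tiller link faulted}; {Inboard autopilot interface trips}; {B changeover valve lost}; {B relief valve lost}.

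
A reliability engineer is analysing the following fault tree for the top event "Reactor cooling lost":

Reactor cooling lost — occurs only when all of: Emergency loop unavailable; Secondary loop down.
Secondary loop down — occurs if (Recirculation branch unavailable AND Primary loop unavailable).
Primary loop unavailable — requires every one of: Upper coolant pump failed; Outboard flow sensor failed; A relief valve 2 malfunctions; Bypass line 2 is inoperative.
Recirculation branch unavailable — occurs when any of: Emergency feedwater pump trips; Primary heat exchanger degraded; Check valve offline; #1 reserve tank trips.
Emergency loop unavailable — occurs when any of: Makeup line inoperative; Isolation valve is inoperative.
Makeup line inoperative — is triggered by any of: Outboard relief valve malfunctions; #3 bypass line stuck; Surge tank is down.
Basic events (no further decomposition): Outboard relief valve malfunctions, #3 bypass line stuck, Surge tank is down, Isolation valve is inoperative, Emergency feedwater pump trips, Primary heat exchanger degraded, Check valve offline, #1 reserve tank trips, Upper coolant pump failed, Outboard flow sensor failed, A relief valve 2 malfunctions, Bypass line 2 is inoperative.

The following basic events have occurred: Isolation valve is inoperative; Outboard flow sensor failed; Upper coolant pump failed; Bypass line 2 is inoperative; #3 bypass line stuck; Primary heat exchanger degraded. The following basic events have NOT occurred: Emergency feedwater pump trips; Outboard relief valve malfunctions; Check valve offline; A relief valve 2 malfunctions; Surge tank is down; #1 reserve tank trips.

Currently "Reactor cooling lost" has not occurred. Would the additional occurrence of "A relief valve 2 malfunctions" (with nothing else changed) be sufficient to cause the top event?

Counterfactual: set "A relief valve 2 malfunctions" to occurred.
Makeup line inoperative [OR]: Outboard relief valve malfunctions=not, #3 bypass line stuck=occurs, Surge tank is down=not → at least one input occurs → occurs.
Emergency loop unavailable [OR]: Makeup line inoperative=occurs, Isolation valve is inoperative=occurs → at least one input occurs → occurs.
Recirculation branch unavailable [OR]: Emergency feedwater pump trips=not, Primary heat exchanger degraded=occurs, Check valve offline=not, #1 reserve tank trips=not → at least one input occurs → occurs.
Primary loop unavailable [AND]: Upper coolant pump failed=occurs, Outboard flow sensor failed=occurs, A relief valve 2 malfunctions=occurs, Bypass line 2 is inoperative=occurs → all inputs occur → occurs.
Secondary loop down [AND]: Recirculation branch unavailable=occurs, Primary loop unavailable=occurs → all inputs occur → occurs.
Reactor cooling lost [AND]: Emergency loop unavailable=occurs, Secondary loop down=occurs → all inputs occur → occurs.

Yes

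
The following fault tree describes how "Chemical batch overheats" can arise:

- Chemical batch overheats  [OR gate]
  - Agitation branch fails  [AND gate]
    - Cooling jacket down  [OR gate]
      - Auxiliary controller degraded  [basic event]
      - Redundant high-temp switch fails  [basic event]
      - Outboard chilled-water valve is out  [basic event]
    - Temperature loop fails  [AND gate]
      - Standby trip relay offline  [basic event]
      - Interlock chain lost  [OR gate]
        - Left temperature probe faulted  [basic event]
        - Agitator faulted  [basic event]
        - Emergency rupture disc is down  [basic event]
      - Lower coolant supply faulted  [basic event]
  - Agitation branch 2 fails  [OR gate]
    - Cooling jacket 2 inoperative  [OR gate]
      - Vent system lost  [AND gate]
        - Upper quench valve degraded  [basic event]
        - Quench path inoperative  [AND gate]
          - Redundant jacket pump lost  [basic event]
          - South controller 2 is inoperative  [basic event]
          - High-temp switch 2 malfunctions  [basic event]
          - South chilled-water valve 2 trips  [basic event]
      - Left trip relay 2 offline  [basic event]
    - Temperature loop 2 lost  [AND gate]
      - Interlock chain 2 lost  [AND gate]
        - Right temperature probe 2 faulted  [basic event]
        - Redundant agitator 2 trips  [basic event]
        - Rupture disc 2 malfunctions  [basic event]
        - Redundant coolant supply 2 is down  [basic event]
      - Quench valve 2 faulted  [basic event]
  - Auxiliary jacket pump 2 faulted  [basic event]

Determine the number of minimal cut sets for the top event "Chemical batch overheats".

13

Cooling jacket down [OR]: union of children's cut sets → 3 cut set(s).
Interlock chain lost [OR]: union of children's cut sets → 3 cut set(s).
Temperature loop fails [AND]: one cut set from each child combined → 1 × 3 × 1 = 3 cut set(s).
Agitation branch fails [AND]: one cut set from each child combined → 3 × 3 = 9 cut set(s).
Quench path inoperative [AND]: one cut set from each child combined → 1 × 1 × 1 × 1 = 1 cut set(s).
Vent system lost [AND]: one cut set from each child combined → 1 × 1 = 1 cut set(s).
Cooling jacket 2 inoperative [OR]: union of children's cut sets → 2 cut set(s).
Interlock chain 2 lost [AND]: one cut set from each child combined → 1 × 1 × 1 × 1 = 1 cut set(s).
Temperature loop 2 lost [AND]: one cut set from each child combined → 1 × 1 = 1 cut set(s).
Agitation branch 2 fails [OR]: union of children's cut sets → 3 cut set(s).
Chemical batch overheats [OR]: union of children's cut sets → 13 cut set(s).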